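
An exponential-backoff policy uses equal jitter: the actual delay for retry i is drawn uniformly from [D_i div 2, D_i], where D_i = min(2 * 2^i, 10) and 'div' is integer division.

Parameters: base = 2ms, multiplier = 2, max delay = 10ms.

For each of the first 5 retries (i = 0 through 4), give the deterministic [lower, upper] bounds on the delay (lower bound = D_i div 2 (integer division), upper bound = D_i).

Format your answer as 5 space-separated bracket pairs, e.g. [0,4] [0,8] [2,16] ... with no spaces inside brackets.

Answer: [1,2] [2,4] [4,8] [5,10] [5,10]

Derivation:
Computing bounds per retry:
  i=0: D_i=min(2*2^0,10)=2, bounds=[1,2]
  i=1: D_i=min(2*2^1,10)=4, bounds=[2,4]
  i=2: D_i=min(2*2^2,10)=8, bounds=[4,8]
  i=3: D_i=min(2*2^3,10)=10, bounds=[5,10]
  i=4: D_i=min(2*2^4,10)=10, bounds=[5,10]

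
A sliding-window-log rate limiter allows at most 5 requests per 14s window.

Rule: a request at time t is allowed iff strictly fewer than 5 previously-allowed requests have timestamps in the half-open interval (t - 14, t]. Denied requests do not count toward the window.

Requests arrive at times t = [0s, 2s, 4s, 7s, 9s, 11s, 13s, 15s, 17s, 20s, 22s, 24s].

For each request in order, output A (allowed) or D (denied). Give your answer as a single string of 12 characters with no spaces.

Tracking allowed requests in the window:
  req#1 t=0s: ALLOW
  req#2 t=2s: ALLOW
  req#3 t=4s: ALLOW
  req#4 t=7s: ALLOW
  req#5 t=9s: ALLOW
  req#6 t=11s: DENY
  req#7 t=13s: DENY
  req#8 t=15s: ALLOW
  req#9 t=17s: ALLOW
  req#10 t=20s: ALLOW
  req#11 t=22s: ALLOW
  req#12 t=24s: ALLOW

Answer: AAAAADDAAAAA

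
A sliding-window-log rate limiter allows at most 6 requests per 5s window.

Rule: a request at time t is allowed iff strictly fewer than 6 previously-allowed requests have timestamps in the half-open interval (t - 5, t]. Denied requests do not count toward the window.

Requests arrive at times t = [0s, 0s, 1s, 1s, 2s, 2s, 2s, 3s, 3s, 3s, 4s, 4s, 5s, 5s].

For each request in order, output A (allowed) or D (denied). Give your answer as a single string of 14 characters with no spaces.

Tracking allowed requests in the window:
  req#1 t=0s: ALLOW
  req#2 t=0s: ALLOW
  req#3 t=1s: ALLOW
  req#4 t=1s: ALLOW
  req#5 t=2s: ALLOW
  req#6 t=2s: ALLOW
  req#7 t=2s: DENY
  req#8 t=3s: DENY
  req#9 t=3s: DENY
  req#10 t=3s: DENY
  req#11 t=4s: DENY
  req#12 t=4s: DENY
  req#13 t=5s: ALLOW
  req#14 t=5s: ALLOW

Answer: AAAAAADDDDDDAA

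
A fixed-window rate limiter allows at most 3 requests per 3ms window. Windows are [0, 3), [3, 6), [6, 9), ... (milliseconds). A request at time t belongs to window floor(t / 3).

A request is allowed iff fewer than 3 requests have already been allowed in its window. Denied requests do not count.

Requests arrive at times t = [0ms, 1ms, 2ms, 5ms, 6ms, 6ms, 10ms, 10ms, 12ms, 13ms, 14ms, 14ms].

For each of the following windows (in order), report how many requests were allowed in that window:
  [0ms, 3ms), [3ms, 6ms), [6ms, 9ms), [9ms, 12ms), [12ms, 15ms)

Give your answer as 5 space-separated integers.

Answer: 3 1 2 2 3

Derivation:
Processing requests:
  req#1 t=0ms (window 0): ALLOW
  req#2 t=1ms (window 0): ALLOW
  req#3 t=2ms (window 0): ALLOW
  req#4 t=5ms (window 1): ALLOW
  req#5 t=6ms (window 2): ALLOW
  req#6 t=6ms (window 2): ALLOW
  req#7 t=10ms (window 3): ALLOW
  req#8 t=10ms (window 3): ALLOW
  req#9 t=12ms (window 4): ALLOW
  req#10 t=13ms (window 4): ALLOW
  req#11 t=14ms (window 4): ALLOW
  req#12 t=14ms (window 4): DENY

Allowed counts by window: 3 1 2 2 3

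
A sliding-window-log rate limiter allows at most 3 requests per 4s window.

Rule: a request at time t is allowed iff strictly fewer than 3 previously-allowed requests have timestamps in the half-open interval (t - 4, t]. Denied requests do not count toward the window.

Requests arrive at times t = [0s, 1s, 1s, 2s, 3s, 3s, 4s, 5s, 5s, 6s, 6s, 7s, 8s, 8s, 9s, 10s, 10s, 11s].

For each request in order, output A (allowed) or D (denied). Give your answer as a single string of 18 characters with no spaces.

Answer: AAADDDAAADDDADAADD

Derivation:
Tracking allowed requests in the window:
  req#1 t=0s: ALLOW
  req#2 t=1s: ALLOW
  req#3 t=1s: ALLOW
  req#4 t=2s: DENY
  req#5 t=3s: DENY
  req#6 t=3s: DENY
  req#7 t=4s: ALLOW
  req#8 t=5s: ALLOW
  req#9 t=5s: ALLOW
  req#10 t=6s: DENY
  req#11 t=6s: DENY
  req#12 t=7s: DENY
  req#13 t=8s: ALLOW
  req#14 t=8s: DENY
  req#15 t=9s: ALLOW
  req#16 t=10s: ALLOW
  req#17 t=10s: DENY
  req#18 t=11s: DENY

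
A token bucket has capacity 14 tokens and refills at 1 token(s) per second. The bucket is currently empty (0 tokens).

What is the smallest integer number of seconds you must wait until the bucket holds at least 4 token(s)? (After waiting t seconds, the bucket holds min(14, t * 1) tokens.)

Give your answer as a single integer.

Need t * 1 >= 4, so t >= 4/1.
Smallest integer t = ceil(4/1) = 4.

Answer: 4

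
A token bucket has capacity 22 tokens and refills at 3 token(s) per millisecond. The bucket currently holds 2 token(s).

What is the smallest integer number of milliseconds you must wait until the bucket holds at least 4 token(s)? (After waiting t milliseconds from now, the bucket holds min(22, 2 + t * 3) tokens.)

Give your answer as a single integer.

Answer: 1

Derivation:
Need 2 + t * 3 >= 4, so t >= 2/3.
Smallest integer t = ceil(2/3) = 1.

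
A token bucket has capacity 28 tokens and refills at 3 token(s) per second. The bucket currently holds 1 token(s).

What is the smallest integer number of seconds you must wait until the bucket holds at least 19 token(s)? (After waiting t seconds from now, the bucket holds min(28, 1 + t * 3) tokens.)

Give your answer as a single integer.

Answer: 6

Derivation:
Need 1 + t * 3 >= 19, so t >= 18/3.
Smallest integer t = ceil(18/3) = 6.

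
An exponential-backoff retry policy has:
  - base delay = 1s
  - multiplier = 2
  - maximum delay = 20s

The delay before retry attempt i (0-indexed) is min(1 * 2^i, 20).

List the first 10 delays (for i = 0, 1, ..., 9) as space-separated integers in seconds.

Answer: 1 2 4 8 16 20 20 20 20 20

Derivation:
Computing each delay:
  i=0: min(1*2^0, 20) = 1
  i=1: min(1*2^1, 20) = 2
  i=2: min(1*2^2, 20) = 4
  i=3: min(1*2^3, 20) = 8
  i=4: min(1*2^4, 20) = 16
  i=5: min(1*2^5, 20) = 20
  i=6: min(1*2^6, 20) = 20
  i=7: min(1*2^7, 20) = 20
  i=8: min(1*2^8, 20) = 20
  i=9: min(1*2^9, 20) = 20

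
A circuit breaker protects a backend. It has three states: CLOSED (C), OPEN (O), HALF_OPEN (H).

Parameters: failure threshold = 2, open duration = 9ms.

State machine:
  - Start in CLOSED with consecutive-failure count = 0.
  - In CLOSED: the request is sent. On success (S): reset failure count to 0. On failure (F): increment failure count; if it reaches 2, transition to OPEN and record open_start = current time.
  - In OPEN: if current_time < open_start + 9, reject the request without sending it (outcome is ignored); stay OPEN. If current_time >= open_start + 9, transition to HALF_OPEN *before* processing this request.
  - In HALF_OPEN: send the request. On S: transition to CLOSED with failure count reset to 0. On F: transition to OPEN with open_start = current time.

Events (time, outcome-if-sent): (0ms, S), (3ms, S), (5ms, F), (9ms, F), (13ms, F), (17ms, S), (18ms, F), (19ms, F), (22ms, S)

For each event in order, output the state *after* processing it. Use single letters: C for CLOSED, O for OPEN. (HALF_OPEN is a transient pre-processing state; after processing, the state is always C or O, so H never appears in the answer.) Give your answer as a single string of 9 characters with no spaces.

State after each event:
  event#1 t=0ms outcome=S: state=CLOSED
  event#2 t=3ms outcome=S: state=CLOSED
  event#3 t=5ms outcome=F: state=CLOSED
  event#4 t=9ms outcome=F: state=OPEN
  event#5 t=13ms outcome=F: state=OPEN
  event#6 t=17ms outcome=S: state=OPEN
  event#7 t=18ms outcome=F: state=OPEN
  event#8 t=19ms outcome=F: state=OPEN
  event#9 t=22ms outcome=S: state=OPEN

Answer: CCCOOOOOO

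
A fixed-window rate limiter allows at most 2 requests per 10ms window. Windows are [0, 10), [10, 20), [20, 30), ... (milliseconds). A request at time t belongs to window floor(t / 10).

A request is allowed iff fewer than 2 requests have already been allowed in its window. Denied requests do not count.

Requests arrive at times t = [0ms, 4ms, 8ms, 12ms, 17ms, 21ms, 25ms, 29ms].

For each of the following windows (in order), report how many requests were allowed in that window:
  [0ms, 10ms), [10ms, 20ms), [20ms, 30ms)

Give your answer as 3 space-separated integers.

Answer: 2 2 2

Derivation:
Processing requests:
  req#1 t=0ms (window 0): ALLOW
  req#2 t=4ms (window 0): ALLOW
  req#3 t=8ms (window 0): DENY
  req#4 t=12ms (window 1): ALLOW
  req#5 t=17ms (window 1): ALLOW
  req#6 t=21ms (window 2): ALLOW
  req#7 t=25ms (window 2): ALLOW
  req#8 t=29ms (window 2): DENY

Allowed counts by window: 2 2 2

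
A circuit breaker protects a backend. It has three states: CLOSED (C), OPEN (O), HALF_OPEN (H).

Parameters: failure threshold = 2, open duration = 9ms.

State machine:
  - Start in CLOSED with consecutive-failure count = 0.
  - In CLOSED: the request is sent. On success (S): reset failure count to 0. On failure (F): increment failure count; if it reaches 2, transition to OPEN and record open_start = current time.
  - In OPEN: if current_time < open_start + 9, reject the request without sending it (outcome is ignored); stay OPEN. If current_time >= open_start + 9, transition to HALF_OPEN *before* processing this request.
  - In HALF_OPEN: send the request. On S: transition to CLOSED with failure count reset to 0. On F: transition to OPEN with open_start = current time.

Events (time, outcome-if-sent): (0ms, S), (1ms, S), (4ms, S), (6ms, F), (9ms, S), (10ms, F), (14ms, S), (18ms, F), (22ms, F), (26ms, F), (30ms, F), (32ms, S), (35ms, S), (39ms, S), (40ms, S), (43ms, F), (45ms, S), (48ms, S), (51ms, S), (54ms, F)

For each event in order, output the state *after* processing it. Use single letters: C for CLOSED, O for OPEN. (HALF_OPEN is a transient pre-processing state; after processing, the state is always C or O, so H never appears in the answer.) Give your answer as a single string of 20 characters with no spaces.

Answer: CCCCCCCCOOOCCCCCCCCC

Derivation:
State after each event:
  event#1 t=0ms outcome=S: state=CLOSED
  event#2 t=1ms outcome=S: state=CLOSED
  event#3 t=4ms outcome=S: state=CLOSED
  event#4 t=6ms outcome=F: state=CLOSED
  event#5 t=9ms outcome=S: state=CLOSED
  event#6 t=10ms outcome=F: state=CLOSED
  event#7 t=14ms outcome=S: state=CLOSED
  event#8 t=18ms outcome=F: state=CLOSED
  event#9 t=22ms outcome=F: state=OPEN
  event#10 t=26ms outcome=F: state=OPEN
  event#11 t=30ms outcome=F: state=OPEN
  event#12 t=32ms outcome=S: state=CLOSED
  event#13 t=35ms outcome=S: state=CLOSED
  event#14 t=39ms outcome=S: state=CLOSED
  event#15 t=40ms outcome=S: state=CLOSED
  event#16 t=43ms outcome=F: state=CLOSED
  event#17 t=45ms outcome=S: state=CLOSED
  event#18 t=48ms outcome=S: state=CLOSED
  event#19 t=51ms outcome=S: state=CLOSED
  event#20 t=54ms outcome=F: state=CLOSED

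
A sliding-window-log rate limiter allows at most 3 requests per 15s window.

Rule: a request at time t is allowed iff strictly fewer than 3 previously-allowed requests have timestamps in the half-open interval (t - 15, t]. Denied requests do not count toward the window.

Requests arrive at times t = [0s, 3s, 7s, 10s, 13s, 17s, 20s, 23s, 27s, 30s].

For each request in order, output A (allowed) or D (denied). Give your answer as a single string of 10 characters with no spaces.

Answer: AAADDAAADD

Derivation:
Tracking allowed requests in the window:
  req#1 t=0s: ALLOW
  req#2 t=3s: ALLOW
  req#3 t=7s: ALLOW
  req#4 t=10s: DENY
  req#5 t=13s: DENY
  req#6 t=17s: ALLOW
  req#7 t=20s: ALLOW
  req#8 t=23s: ALLOW
  req#9 t=27s: DENY
  req#10 t=30s: DENY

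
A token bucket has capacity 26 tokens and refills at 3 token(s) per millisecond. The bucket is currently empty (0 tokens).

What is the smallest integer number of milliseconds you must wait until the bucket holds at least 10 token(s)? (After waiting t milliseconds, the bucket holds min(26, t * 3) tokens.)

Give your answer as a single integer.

Answer: 4

Derivation:
Need t * 3 >= 10, so t >= 10/3.
Smallest integer t = ceil(10/3) = 4.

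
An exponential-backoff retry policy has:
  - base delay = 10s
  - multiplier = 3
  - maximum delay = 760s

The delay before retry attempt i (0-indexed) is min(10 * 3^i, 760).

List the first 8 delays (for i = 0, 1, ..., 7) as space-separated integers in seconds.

Computing each delay:
  i=0: min(10*3^0, 760) = 10
  i=1: min(10*3^1, 760) = 30
  i=2: min(10*3^2, 760) = 90
  i=3: min(10*3^3, 760) = 270
  i=4: min(10*3^4, 760) = 760
  i=5: min(10*3^5, 760) = 760
  i=6: min(10*3^6, 760) = 760
  i=7: min(10*3^7, 760) = 760

Answer: 10 30 90 270 760 760 760 760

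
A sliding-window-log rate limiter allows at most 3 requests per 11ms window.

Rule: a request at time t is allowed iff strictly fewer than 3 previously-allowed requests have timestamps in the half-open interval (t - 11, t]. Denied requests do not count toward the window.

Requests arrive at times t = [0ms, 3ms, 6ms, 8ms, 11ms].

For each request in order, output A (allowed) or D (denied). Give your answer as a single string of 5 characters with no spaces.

Answer: AAADA

Derivation:
Tracking allowed requests in the window:
  req#1 t=0ms: ALLOW
  req#2 t=3ms: ALLOW
  req#3 t=6ms: ALLOW
  req#4 t=8ms: DENY
  req#5 t=11ms: ALLOW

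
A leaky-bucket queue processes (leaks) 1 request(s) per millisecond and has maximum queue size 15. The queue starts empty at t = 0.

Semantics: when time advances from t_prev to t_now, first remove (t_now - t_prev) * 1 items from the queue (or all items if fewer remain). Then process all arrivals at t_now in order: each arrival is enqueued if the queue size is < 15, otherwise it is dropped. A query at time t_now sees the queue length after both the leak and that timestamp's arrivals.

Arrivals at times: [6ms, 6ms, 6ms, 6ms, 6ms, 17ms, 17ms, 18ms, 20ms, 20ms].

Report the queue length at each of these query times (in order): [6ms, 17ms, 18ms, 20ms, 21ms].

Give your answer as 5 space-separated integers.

Queue lengths at query times:
  query t=6ms: backlog = 5
  query t=17ms: backlog = 2
  query t=18ms: backlog = 2
  query t=20ms: backlog = 2
  query t=21ms: backlog = 1

Answer: 5 2 2 2 1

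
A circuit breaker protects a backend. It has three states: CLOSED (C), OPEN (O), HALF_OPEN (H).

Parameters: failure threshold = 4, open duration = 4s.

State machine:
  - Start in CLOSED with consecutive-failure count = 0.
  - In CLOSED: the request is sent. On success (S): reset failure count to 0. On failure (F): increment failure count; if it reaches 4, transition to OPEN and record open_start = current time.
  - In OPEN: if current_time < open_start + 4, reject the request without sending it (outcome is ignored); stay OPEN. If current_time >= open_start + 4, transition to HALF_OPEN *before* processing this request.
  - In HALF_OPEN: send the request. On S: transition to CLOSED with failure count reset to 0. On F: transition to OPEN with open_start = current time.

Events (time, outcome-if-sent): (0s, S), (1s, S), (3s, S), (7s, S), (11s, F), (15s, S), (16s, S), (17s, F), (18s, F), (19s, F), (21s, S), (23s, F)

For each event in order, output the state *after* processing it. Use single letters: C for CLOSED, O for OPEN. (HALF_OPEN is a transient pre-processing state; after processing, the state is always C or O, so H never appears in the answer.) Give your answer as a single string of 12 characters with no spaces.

State after each event:
  event#1 t=0s outcome=S: state=CLOSED
  event#2 t=1s outcome=S: state=CLOSED
  event#3 t=3s outcome=S: state=CLOSED
  event#4 t=7s outcome=S: state=CLOSED
  event#5 t=11s outcome=F: state=CLOSED
  event#6 t=15s outcome=S: state=CLOSED
  event#7 t=16s outcome=S: state=CLOSED
  event#8 t=17s outcome=F: state=CLOSED
  event#9 t=18s outcome=F: state=CLOSED
  event#10 t=19s outcome=F: state=CLOSED
  event#11 t=21s outcome=S: state=CLOSED
  event#12 t=23s outcome=F: state=CLOSED

Answer: CCCCCCCCCCCC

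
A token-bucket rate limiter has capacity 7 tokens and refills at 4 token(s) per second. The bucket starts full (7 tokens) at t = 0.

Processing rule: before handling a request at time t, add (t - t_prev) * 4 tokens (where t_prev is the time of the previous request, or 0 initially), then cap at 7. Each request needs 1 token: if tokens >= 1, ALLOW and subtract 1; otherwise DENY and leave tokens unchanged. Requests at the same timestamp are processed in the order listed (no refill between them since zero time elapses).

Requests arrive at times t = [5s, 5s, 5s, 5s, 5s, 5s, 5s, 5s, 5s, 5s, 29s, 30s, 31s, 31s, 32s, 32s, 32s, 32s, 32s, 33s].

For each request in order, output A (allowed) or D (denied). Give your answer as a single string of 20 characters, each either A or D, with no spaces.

Simulating step by step:
  req#1 t=5s: ALLOW
  req#2 t=5s: ALLOW
  req#3 t=5s: ALLOW
  req#4 t=5s: ALLOW
  req#5 t=5s: ALLOW
  req#6 t=5s: ALLOW
  req#7 t=5s: ALLOW
  req#8 t=5s: DENY
  req#9 t=5s: DENY
  req#10 t=5s: DENY
  req#11 t=29s: ALLOW
  req#12 t=30s: ALLOW
  req#13 t=31s: ALLOW
  req#14 t=31s: ALLOW
  req#15 t=32s: ALLOW
  req#16 t=32s: ALLOW
  req#17 t=32s: ALLOW
  req#18 t=32s: ALLOW
  req#19 t=32s: ALLOW
  req#20 t=33s: ALLOW

Answer: AAAAAAADDDAAAAAAAAAA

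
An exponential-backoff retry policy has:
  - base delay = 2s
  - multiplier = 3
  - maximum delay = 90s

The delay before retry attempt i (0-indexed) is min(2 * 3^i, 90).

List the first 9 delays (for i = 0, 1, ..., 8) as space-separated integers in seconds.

Answer: 2 6 18 54 90 90 90 90 90

Derivation:
Computing each delay:
  i=0: min(2*3^0, 90) = 2
  i=1: min(2*3^1, 90) = 6
  i=2: min(2*3^2, 90) = 18
  i=3: min(2*3^3, 90) = 54
  i=4: min(2*3^4, 90) = 90
  i=5: min(2*3^5, 90) = 90
  i=6: min(2*3^6, 90) = 90
  i=7: min(2*3^7, 90) = 90
  i=8: min(2*3^8, 90) = 90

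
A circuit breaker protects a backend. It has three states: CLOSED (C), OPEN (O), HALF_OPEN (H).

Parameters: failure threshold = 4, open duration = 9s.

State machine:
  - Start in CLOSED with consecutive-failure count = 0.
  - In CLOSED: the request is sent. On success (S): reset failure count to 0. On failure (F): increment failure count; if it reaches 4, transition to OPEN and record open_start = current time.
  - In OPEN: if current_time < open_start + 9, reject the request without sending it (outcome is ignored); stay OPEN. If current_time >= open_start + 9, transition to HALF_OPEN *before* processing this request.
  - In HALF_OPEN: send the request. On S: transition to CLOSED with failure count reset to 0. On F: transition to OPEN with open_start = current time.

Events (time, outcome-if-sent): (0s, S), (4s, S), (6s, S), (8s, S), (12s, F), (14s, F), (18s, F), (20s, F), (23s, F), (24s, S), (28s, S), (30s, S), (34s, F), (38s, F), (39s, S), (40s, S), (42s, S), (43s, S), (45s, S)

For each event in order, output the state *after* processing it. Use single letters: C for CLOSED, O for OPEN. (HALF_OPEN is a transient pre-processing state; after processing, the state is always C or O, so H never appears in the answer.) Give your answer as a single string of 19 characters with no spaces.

State after each event:
  event#1 t=0s outcome=S: state=CLOSED
  event#2 t=4s outcome=S: state=CLOSED
  event#3 t=6s outcome=S: state=CLOSED
  event#4 t=8s outcome=S: state=CLOSED
  event#5 t=12s outcome=F: state=CLOSED
  event#6 t=14s outcome=F: state=CLOSED
  event#7 t=18s outcome=F: state=CLOSED
  event#8 t=20s outcome=F: state=OPEN
  event#9 t=23s outcome=F: state=OPEN
  event#10 t=24s outcome=S: state=OPEN
  event#11 t=28s outcome=S: state=OPEN
  event#12 t=30s outcome=S: state=CLOSED
  event#13 t=34s outcome=F: state=CLOSED
  event#14 t=38s outcome=F: state=CLOSED
  event#15 t=39s outcome=S: state=CLOSED
  event#16 t=40s outcome=S: state=CLOSED
  event#17 t=42s outcome=S: state=CLOSED
  event#18 t=43s outcome=S: state=CLOSED
  event#19 t=45s outcome=S: state=CLOSED

Answer: CCCCCCCOOOOCCCCCCCC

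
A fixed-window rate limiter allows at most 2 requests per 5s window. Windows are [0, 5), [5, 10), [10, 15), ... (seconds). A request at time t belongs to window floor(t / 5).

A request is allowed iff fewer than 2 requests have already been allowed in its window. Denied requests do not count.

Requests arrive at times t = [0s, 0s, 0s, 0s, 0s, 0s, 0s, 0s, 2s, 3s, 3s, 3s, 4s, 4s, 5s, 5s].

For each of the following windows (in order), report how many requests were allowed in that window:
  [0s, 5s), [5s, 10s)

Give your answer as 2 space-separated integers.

Answer: 2 2

Derivation:
Processing requests:
  req#1 t=0s (window 0): ALLOW
  req#2 t=0s (window 0): ALLOW
  req#3 t=0s (window 0): DENY
  req#4 t=0s (window 0): DENY
  req#5 t=0s (window 0): DENY
  req#6 t=0s (window 0): DENY
  req#7 t=0s (window 0): DENY
  req#8 t=0s (window 0): DENY
  req#9 t=2s (window 0): DENY
  req#10 t=3s (window 0): DENY
  req#11 t=3s (window 0): DENY
  req#12 t=3s (window 0): DENY
  req#13 t=4s (window 0): DENY
  req#14 t=4s (window 0): DENY
  req#15 t=5s (window 1): ALLOW
  req#16 t=5s (window 1): ALLOW

Allowed counts by window: 2 2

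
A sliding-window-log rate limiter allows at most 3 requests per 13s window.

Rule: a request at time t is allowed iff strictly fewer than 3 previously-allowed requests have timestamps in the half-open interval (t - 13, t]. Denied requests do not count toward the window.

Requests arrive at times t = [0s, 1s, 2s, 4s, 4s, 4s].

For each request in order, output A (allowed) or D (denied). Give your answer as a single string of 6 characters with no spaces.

Answer: AAADDD

Derivation:
Tracking allowed requests in the window:
  req#1 t=0s: ALLOW
  req#2 t=1s: ALLOW
  req#3 t=2s: ALLOW
  req#4 t=4s: DENY
  req#5 t=4s: DENY
  req#6 t=4s: DENY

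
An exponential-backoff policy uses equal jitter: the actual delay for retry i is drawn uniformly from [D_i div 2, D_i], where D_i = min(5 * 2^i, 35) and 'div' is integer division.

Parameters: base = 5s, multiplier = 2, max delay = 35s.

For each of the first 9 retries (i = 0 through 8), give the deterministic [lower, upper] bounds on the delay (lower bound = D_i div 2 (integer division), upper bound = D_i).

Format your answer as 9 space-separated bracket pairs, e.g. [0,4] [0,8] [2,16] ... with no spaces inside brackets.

Answer: [2,5] [5,10] [10,20] [17,35] [17,35] [17,35] [17,35] [17,35] [17,35]

Derivation:
Computing bounds per retry:
  i=0: D_i=min(5*2^0,35)=5, bounds=[2,5]
  i=1: D_i=min(5*2^1,35)=10, bounds=[5,10]
  i=2: D_i=min(5*2^2,35)=20, bounds=[10,20]
  i=3: D_i=min(5*2^3,35)=35, bounds=[17,35]
  i=4: D_i=min(5*2^4,35)=35, bounds=[17,35]
  i=5: D_i=min(5*2^5,35)=35, bounds=[17,35]
  i=6: D_i=min(5*2^6,35)=35, bounds=[17,35]
  i=7: D_i=min(5*2^7,35)=35, bounds=[17,35]
  i=8: D_i=min(5*2^8,35)=35, bounds=[17,35]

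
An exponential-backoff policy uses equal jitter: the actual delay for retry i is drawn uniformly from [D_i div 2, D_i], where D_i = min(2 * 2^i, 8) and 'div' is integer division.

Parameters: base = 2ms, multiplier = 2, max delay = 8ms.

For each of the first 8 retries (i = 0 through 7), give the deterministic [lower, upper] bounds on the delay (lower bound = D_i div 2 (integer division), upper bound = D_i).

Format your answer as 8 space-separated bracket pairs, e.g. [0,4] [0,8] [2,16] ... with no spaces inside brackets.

Computing bounds per retry:
  i=0: D_i=min(2*2^0,8)=2, bounds=[1,2]
  i=1: D_i=min(2*2^1,8)=4, bounds=[2,4]
  i=2: D_i=min(2*2^2,8)=8, bounds=[4,8]
  i=3: D_i=min(2*2^3,8)=8, bounds=[4,8]
  i=4: D_i=min(2*2^4,8)=8, bounds=[4,8]
  i=5: D_i=min(2*2^5,8)=8, bounds=[4,8]
  i=6: D_i=min(2*2^6,8)=8, bounds=[4,8]
  i=7: D_i=min(2*2^7,8)=8, bounds=[4,8]

Answer: [1,2] [2,4] [4,8] [4,8] [4,8] [4,8] [4,8] [4,8]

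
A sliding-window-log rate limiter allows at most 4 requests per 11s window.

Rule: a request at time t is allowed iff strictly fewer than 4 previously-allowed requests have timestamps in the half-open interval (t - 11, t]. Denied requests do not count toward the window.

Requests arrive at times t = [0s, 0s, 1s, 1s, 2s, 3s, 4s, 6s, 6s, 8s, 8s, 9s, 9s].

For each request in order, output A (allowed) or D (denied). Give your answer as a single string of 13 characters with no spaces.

Tracking allowed requests in the window:
  req#1 t=0s: ALLOW
  req#2 t=0s: ALLOW
  req#3 t=1s: ALLOW
  req#4 t=1s: ALLOW
  req#5 t=2s: DENY
  req#6 t=3s: DENY
  req#7 t=4s: DENY
  req#8 t=6s: DENY
  req#9 t=6s: DENY
  req#10 t=8s: DENY
  req#11 t=8s: DENY
  req#12 t=9s: DENY
  req#13 t=9s: DENY

Answer: AAAADDDDDDDDD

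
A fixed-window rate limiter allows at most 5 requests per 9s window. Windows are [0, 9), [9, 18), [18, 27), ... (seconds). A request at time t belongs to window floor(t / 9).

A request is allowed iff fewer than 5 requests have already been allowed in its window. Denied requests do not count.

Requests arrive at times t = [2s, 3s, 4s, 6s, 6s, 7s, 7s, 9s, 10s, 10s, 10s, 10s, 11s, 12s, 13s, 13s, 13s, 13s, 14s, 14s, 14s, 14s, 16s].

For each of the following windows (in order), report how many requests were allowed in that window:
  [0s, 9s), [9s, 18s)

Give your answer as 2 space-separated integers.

Processing requests:
  req#1 t=2s (window 0): ALLOW
  req#2 t=3s (window 0): ALLOW
  req#3 t=4s (window 0): ALLOW
  req#4 t=6s (window 0): ALLOW
  req#5 t=6s (window 0): ALLOW
  req#6 t=7s (window 0): DENY
  req#7 t=7s (window 0): DENY
  req#8 t=9s (window 1): ALLOW
  req#9 t=10s (window 1): ALLOW
  req#10 t=10s (window 1): ALLOW
  req#11 t=10s (window 1): ALLOW
  req#12 t=10s (window 1): ALLOW
  req#13 t=11s (window 1): DENY
  req#14 t=12s (window 1): DENY
  req#15 t=13s (window 1): DENY
  req#16 t=13s (window 1): DENY
  req#17 t=13s (window 1): DENY
  req#18 t=13s (window 1): DENY
  req#19 t=14s (window 1): DENY
  req#20 t=14s (window 1): DENY
  req#21 t=14s (window 1): DENY
  req#22 t=14s (window 1): DENY
  req#23 t=16s (window 1): DENY

Allowed counts by window: 5 5

Answer: 5 5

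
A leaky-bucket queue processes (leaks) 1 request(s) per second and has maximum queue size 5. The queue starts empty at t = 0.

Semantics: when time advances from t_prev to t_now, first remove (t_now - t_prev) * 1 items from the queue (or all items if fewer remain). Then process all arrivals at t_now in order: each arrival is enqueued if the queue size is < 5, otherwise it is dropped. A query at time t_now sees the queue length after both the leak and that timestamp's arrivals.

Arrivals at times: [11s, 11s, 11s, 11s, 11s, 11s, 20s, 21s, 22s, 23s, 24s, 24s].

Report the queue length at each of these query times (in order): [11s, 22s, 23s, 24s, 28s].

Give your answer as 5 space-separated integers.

Answer: 5 1 1 2 0

Derivation:
Queue lengths at query times:
  query t=11s: backlog = 5
  query t=22s: backlog = 1
  query t=23s: backlog = 1
  query t=24s: backlog = 2
  query t=28s: backlog = 0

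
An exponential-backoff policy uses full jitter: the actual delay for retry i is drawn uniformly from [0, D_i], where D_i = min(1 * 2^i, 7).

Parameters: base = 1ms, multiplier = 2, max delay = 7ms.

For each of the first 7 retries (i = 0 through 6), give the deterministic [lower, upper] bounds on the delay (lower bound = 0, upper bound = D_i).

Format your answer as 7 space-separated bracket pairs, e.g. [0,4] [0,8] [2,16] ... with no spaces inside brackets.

Answer: [0,1] [0,2] [0,4] [0,7] [0,7] [0,7] [0,7]

Derivation:
Computing bounds per retry:
  i=0: D_i=min(1*2^0,7)=1, bounds=[0,1]
  i=1: D_i=min(1*2^1,7)=2, bounds=[0,2]
  i=2: D_i=min(1*2^2,7)=4, bounds=[0,4]
  i=3: D_i=min(1*2^3,7)=7, bounds=[0,7]
  i=4: D_i=min(1*2^4,7)=7, bounds=[0,7]
  i=5: D_i=min(1*2^5,7)=7, bounds=[0,7]
  i=6: D_i=min(1*2^6,7)=7, bounds=[0,7]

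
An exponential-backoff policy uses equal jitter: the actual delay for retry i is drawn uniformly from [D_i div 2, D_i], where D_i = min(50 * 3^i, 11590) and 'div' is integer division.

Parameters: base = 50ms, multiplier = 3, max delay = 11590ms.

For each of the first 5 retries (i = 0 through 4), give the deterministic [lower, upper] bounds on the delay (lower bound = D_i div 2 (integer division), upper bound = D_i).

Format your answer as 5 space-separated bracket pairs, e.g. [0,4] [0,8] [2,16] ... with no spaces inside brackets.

Computing bounds per retry:
  i=0: D_i=min(50*3^0,11590)=50, bounds=[25,50]
  i=1: D_i=min(50*3^1,11590)=150, bounds=[75,150]
  i=2: D_i=min(50*3^2,11590)=450, bounds=[225,450]
  i=3: D_i=min(50*3^3,11590)=1350, bounds=[675,1350]
  i=4: D_i=min(50*3^4,11590)=4050, bounds=[2025,4050]

Answer: [25,50] [75,150] [225,450] [675,1350] [2025,4050]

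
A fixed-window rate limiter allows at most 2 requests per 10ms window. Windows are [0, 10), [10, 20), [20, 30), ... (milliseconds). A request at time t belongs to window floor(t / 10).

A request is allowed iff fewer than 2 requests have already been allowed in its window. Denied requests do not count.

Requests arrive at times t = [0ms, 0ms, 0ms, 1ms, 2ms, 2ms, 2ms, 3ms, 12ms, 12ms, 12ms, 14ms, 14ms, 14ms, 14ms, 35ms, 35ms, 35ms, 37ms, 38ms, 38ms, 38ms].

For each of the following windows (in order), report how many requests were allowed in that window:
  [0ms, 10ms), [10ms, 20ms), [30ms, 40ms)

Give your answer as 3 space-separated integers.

Answer: 2 2 2

Derivation:
Processing requests:
  req#1 t=0ms (window 0): ALLOW
  req#2 t=0ms (window 0): ALLOW
  req#3 t=0ms (window 0): DENY
  req#4 t=1ms (window 0): DENY
  req#5 t=2ms (window 0): DENY
  req#6 t=2ms (window 0): DENY
  req#7 t=2ms (window 0): DENY
  req#8 t=3ms (window 0): DENY
  req#9 t=12ms (window 1): ALLOW
  req#10 t=12ms (window 1): ALLOW
  req#11 t=12ms (window 1): DENY
  req#12 t=14ms (window 1): DENY
  req#13 t=14ms (window 1): DENY
  req#14 t=14ms (window 1): DENY
  req#15 t=14ms (window 1): DENY
  req#16 t=35ms (window 3): ALLOW
  req#17 t=35ms (window 3): ALLOW
  req#18 t=35ms (window 3): DENY
  req#19 t=37ms (window 3): DENY
  req#20 t=38ms (window 3): DENY
  req#21 t=38ms (window 3): DENY
  req#22 t=38ms (window 3): DENY

Allowed counts by window: 2 2 2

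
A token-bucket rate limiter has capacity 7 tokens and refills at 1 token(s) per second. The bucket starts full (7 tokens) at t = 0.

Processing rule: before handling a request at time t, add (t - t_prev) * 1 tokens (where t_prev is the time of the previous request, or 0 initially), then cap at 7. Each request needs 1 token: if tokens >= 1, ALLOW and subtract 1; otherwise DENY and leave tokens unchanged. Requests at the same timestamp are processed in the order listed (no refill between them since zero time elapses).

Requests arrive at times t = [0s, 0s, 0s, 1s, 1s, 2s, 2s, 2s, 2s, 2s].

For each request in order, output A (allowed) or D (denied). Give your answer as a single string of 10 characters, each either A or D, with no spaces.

Simulating step by step:
  req#1 t=0s: ALLOW
  req#2 t=0s: ALLOW
  req#3 t=0s: ALLOW
  req#4 t=1s: ALLOW
  req#5 t=1s: ALLOW
  req#6 t=2s: ALLOW
  req#7 t=2s: ALLOW
  req#8 t=2s: ALLOW
  req#9 t=2s: ALLOW
  req#10 t=2s: DENY

Answer: AAAAAAAAAD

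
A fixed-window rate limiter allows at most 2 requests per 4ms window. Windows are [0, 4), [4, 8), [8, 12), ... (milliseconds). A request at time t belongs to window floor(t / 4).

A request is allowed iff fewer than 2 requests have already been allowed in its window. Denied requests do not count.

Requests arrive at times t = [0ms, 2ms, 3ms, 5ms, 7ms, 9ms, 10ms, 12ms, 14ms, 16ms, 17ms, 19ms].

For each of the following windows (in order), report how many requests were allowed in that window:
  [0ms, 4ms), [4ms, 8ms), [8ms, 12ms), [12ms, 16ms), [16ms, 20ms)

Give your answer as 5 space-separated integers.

Processing requests:
  req#1 t=0ms (window 0): ALLOW
  req#2 t=2ms (window 0): ALLOW
  req#3 t=3ms (window 0): DENY
  req#4 t=5ms (window 1): ALLOW
  req#5 t=7ms (window 1): ALLOW
  req#6 t=9ms (window 2): ALLOW
  req#7 t=10ms (window 2): ALLOW
  req#8 t=12ms (window 3): ALLOW
  req#9 t=14ms (window 3): ALLOW
  req#10 t=16ms (window 4): ALLOW
  req#11 t=17ms (window 4): ALLOW
  req#12 t=19ms (window 4): DENY

Allowed counts by window: 2 2 2 2 2

Answer: 2 2 2 2 2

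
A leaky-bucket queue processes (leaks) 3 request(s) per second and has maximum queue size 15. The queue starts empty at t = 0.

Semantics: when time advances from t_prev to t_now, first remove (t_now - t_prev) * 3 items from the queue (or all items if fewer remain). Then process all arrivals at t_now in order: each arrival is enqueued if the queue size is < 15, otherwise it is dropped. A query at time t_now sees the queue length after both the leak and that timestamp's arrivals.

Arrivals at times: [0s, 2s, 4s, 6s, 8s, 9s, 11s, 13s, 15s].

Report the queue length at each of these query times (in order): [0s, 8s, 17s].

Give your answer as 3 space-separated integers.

Queue lengths at query times:
  query t=0s: backlog = 1
  query t=8s: backlog = 1
  query t=17s: backlog = 0

Answer: 1 1 0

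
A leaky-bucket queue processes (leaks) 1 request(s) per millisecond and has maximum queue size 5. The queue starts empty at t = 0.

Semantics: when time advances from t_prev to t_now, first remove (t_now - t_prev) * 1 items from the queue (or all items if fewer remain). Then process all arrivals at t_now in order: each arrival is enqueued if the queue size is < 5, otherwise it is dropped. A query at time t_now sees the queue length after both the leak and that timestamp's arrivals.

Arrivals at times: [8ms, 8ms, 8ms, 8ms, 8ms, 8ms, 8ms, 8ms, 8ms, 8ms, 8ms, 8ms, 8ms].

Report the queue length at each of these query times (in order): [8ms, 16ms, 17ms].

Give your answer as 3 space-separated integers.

Queue lengths at query times:
  query t=8ms: backlog = 5
  query t=16ms: backlog = 0
  query t=17ms: backlog = 0

Answer: 5 0 0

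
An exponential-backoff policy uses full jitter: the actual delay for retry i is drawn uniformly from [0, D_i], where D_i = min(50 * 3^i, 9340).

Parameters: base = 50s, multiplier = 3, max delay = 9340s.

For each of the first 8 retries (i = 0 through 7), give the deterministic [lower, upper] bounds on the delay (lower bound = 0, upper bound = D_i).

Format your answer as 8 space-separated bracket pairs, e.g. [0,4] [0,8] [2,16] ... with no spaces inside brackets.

Answer: [0,50] [0,150] [0,450] [0,1350] [0,4050] [0,9340] [0,9340] [0,9340]

Derivation:
Computing bounds per retry:
  i=0: D_i=min(50*3^0,9340)=50, bounds=[0,50]
  i=1: D_i=min(50*3^1,9340)=150, bounds=[0,150]
  i=2: D_i=min(50*3^2,9340)=450, bounds=[0,450]
  i=3: D_i=min(50*3^3,9340)=1350, bounds=[0,1350]
  i=4: D_i=min(50*3^4,9340)=4050, bounds=[0,4050]
  i=5: D_i=min(50*3^5,9340)=9340, bounds=[0,9340]
  i=6: D_i=min(50*3^6,9340)=9340, bounds=[0,9340]
  i=7: D_i=min(50*3^7,9340)=9340, bounds=[0,9340]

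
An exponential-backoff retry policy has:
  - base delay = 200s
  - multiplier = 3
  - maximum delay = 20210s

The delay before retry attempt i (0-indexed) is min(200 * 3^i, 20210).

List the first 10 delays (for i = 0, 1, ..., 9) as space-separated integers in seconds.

Computing each delay:
  i=0: min(200*3^0, 20210) = 200
  i=1: min(200*3^1, 20210) = 600
  i=2: min(200*3^2, 20210) = 1800
  i=3: min(200*3^3, 20210) = 5400
  i=4: min(200*3^4, 20210) = 16200
  i=5: min(200*3^5, 20210) = 20210
  i=6: min(200*3^6, 20210) = 20210
  i=7: min(200*3^7, 20210) = 20210
  i=8: min(200*3^8, 20210) = 20210
  i=9: min(200*3^9, 20210) = 20210

Answer: 200 600 1800 5400 16200 20210 20210 20210 20210 20210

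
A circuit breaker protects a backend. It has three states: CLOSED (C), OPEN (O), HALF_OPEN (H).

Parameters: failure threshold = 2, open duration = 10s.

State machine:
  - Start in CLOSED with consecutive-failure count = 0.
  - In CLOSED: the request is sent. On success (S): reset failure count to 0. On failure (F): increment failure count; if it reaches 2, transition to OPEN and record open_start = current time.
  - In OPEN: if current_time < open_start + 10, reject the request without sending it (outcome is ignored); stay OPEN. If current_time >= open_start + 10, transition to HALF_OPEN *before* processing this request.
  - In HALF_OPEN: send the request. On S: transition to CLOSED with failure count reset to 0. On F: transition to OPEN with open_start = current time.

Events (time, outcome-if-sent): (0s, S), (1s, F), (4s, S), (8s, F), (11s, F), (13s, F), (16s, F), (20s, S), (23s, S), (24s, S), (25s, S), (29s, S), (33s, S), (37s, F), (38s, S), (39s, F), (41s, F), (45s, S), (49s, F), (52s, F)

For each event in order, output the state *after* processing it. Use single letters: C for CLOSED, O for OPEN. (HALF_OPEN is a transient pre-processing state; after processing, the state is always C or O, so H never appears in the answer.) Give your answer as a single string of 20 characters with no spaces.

State after each event:
  event#1 t=0s outcome=S: state=CLOSED
  event#2 t=1s outcome=F: state=CLOSED
  event#3 t=4s outcome=S: state=CLOSED
  event#4 t=8s outcome=F: state=CLOSED
  event#5 t=11s outcome=F: state=OPEN
  event#6 t=13s outcome=F: state=OPEN
  event#7 t=16s outcome=F: state=OPEN
  event#8 t=20s outcome=S: state=OPEN
  event#9 t=23s outcome=S: state=CLOSED
  event#10 t=24s outcome=S: state=CLOSED
  event#11 t=25s outcome=S: state=CLOSED
  event#12 t=29s outcome=S: state=CLOSED
  event#13 t=33s outcome=S: state=CLOSED
  event#14 t=37s outcome=F: state=CLOSED
  event#15 t=38s outcome=S: state=CLOSED
  event#16 t=39s outcome=F: state=CLOSED
  event#17 t=41s outcome=F: state=OPEN
  event#18 t=45s outcome=S: state=OPEN
  event#19 t=49s outcome=F: state=OPEN
  event#20 t=52s outcome=F: state=OPEN

Answer: CCCCOOOOCCCCCCCCOOOO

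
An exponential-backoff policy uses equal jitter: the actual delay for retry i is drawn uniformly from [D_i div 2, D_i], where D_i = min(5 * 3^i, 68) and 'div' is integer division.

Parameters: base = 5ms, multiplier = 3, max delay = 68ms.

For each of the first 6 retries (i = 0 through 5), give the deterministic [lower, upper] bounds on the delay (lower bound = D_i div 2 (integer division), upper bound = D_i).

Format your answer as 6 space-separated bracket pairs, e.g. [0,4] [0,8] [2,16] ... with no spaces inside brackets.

Computing bounds per retry:
  i=0: D_i=min(5*3^0,68)=5, bounds=[2,5]
  i=1: D_i=min(5*3^1,68)=15, bounds=[7,15]
  i=2: D_i=min(5*3^2,68)=45, bounds=[22,45]
  i=3: D_i=min(5*3^3,68)=68, bounds=[34,68]
  i=4: D_i=min(5*3^4,68)=68, bounds=[34,68]
  i=5: D_i=min(5*3^5,68)=68, bounds=[34,68]

Answer: [2,5] [7,15] [22,45] [34,68] [34,68] [34,68]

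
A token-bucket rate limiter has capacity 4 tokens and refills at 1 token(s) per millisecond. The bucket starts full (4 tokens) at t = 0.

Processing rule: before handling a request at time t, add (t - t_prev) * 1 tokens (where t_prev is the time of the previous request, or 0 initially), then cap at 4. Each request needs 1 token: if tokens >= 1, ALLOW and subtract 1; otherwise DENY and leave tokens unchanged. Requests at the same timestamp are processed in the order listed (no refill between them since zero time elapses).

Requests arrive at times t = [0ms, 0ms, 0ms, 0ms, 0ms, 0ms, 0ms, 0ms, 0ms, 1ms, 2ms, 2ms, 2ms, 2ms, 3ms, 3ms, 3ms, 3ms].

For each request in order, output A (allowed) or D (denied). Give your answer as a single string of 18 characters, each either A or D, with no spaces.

Simulating step by step:
  req#1 t=0ms: ALLOW
  req#2 t=0ms: ALLOW
  req#3 t=0ms: ALLOW
  req#4 t=0ms: ALLOW
  req#5 t=0ms: DENY
  req#6 t=0ms: DENY
  req#7 t=0ms: DENY
  req#8 t=0ms: DENY
  req#9 t=0ms: DENY
  req#10 t=1ms: ALLOW
  req#11 t=2ms: ALLOW
  req#12 t=2ms: DENY
  req#13 t=2ms: DENY
  req#14 t=2ms: DENY
  req#15 t=3ms: ALLOW
  req#16 t=3ms: DENY
  req#17 t=3ms: DENY
  req#18 t=3ms: DENY

Answer: AAAADDDDDAADDDADDD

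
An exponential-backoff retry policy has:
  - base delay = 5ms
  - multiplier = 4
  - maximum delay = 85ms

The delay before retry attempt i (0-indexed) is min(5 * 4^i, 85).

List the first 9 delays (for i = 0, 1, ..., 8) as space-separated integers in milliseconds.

Answer: 5 20 80 85 85 85 85 85 85

Derivation:
Computing each delay:
  i=0: min(5*4^0, 85) = 5
  i=1: min(5*4^1, 85) = 20
  i=2: min(5*4^2, 85) = 80
  i=3: min(5*4^3, 85) = 85
  i=4: min(5*4^4, 85) = 85
  i=5: min(5*4^5, 85) = 85
  i=6: min(5*4^6, 85) = 85
  i=7: min(5*4^7, 85) = 85
  i=8: min(5*4^8, 85) = 85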